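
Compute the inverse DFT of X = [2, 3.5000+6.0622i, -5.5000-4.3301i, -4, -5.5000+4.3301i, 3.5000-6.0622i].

x[n] = (1/6) Σ(k=0 to 5) X[k] · e^(2πikn/6)

Computing each x[n]:
x[0] = -1
x[1] = 2
x[2] = -3
x[3] = -2
x[4] = 3
x[5] = 3

x = [-1, 2, -3, -2, 3, 3]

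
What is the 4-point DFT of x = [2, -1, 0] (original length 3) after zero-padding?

Original 3-point DFT: [1, 2.5000+0.8660i, 2.5000-0.8660i]
Zero-padded 4-point DFT provides frequency interpolation.

DFT_4([x, 0, ...]) = [1, 2+1i, 3, 2-1i]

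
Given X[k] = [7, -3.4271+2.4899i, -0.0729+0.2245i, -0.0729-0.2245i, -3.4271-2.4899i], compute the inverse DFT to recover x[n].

x[n] = (1/5) Σ(k=0 to 4) X[k] · e^(2πikn/5)

Computing each x[n]:
x[0] = 0
x[1] = 0
x[2] = 2
x[3] = 3
x[4] = 2

x = [0, 0, 2, 3, 2]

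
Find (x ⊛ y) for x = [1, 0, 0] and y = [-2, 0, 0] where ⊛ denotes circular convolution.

(x ⊛ y)[n] = Σ(m=0 to 2) x[m] · y[(n-m) mod 3]

Computing each output sample:
(x ⊛ y)[0] = -2
(x ⊛ y)[1] = 0
(x ⊛ y)[2] = 0

x ⊛ y = [-2, 0, 0]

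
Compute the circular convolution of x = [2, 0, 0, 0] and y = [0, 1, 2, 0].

(x ⊛ y)[n] = Σ(m=0 to 3) x[m] · y[(n-m) mod 4]

Computing each output sample:
(x ⊛ y)[0] = 0
(x ⊛ y)[1] = 2
(x ⊛ y)[2] = 4
(x ⊛ y)[3] = 0

x ⊛ y = [0, 2, 4, 0]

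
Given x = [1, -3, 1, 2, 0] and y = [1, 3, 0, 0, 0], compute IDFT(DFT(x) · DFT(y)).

(x ⊛ y)[n] = Σ(m=0 to 4) x[m] · y[(n-m) mod 5]

Computing each output sample:
(x ⊛ y)[0] = 1
(x ⊛ y)[1] = 0
(x ⊛ y)[2] = -8
(x ⊛ y)[3] = 5
(x ⊛ y)[4] = 6

x ⊛ y = [1, 0, -8, 5, 6]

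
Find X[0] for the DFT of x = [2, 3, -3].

X[0] = Σ(n=0 to 2) x[n] · ω_3^0 = Σ x[n]
= (2) + (3) + (-3)

X[0] = 2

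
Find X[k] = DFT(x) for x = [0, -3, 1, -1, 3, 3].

X[k] = Σ(n=0 to 5) x[n] · ω_6^(nk)
where ω_6 = e^(-2πi/6)

Computing each X[k]:
X[0] = 3
X[1] = -1.0000+6.9282i
X[2] = -3.0000+3.4641i
X[3] = 5
X[4] = -3.0000-3.4641i
X[5] = -1.0000-6.9282i

X = [3, -1.0000+6.9282i, -3.0000+3.4641i, 5, -3.0000-3.4641i, -1.0000-6.9282i]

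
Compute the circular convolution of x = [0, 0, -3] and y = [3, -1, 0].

(x ⊛ y)[n] = Σ(m=0 to 2) x[m] · y[(n-m) mod 3]

Computing each output sample:
(x ⊛ y)[0] = 3
(x ⊛ y)[1] = 0
(x ⊛ y)[2] = -9

x ⊛ y = [3, 0, -9]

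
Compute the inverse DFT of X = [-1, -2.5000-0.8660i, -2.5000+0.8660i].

x[n] = (1/3) Σ(k=0 to 2) X[k] · e^(2πikn/3)

Computing each x[n]:
x[0] = -2
x[1] = 1
x[2] = 0

x = [-2, 1, 0]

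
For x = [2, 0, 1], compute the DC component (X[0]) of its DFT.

X[0] = Σ(n=0 to 2) x[n] · ω_3^0 = Σ x[n]
= (2) + (0) + (1)

X[0] = 3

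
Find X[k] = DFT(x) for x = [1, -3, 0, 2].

X[k] = Σ(n=0 to 3) x[n] · ω_4^(nk)
where ω_4 = e^(-2πi/4)

Computing each X[k]:
X[0] = 0
X[1] = 1+5i
X[2] = 2
X[3] = 1-5i

X = [0, 1+5i, 2, 1-5i]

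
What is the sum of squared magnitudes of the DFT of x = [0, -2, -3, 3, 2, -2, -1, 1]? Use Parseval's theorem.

Parseval: Σ|x[n]|² = (1/N)Σ|X[k]|², so Σ|X[k]|² = N·Σ|x[n]|² = 8·32.0000

Σ|X[k]|² = N·Σ|x[n]|² = 8·32.0000 = 256.0000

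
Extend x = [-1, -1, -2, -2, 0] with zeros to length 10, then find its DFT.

Original 5-point DFT: [-6, 1.9271+0.9511i, -1.4271+0.5878i, -1.4271-0.5878i, 1.9271-0.9511i]
Zero-padded 10-point DFT provides frequency interpolation.

DFT_10([x, 0, ...]) = [-6, -1.8090+4.3920i, 1.9271+0.9511i, -0.6910-1.4001i, -1.4271+0.5878i, 0, -1.4271-0.5878i, -0.6910+1.4001i, 1.9271-0.9511i, -1.8090-4.3920i]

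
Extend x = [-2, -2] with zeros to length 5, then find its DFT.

Original 2-point DFT: [-4, 0]
Zero-padded 5-point DFT provides frequency interpolation.

DFT_5([x, 0, ...]) = [-4, -2.6180+1.9021i, -0.3820+1.1756i, -0.3820-1.1756i, -2.6180-1.9021i]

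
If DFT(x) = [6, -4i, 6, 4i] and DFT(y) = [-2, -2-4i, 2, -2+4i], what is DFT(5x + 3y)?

By linearity: DFT(5x + 3y) = 5·DFT(x) + 3·DFT(y)
= 5·[6, -4i, 6, 4i] + 3·[-2, -2-4i, 2, -2+4i]

Computing element-wise:
Z[0] = 5·(6) + 3·(-2) = 24
Z[1] = 5·(-4i) + 3·(-2-4i) = -6-32i
Z[2] = 5·(6) + 3·(2) = 36
Z[3] = 5·(4i) + 3·(-2+4i) = -6+32i

DFT(5x + 3y) = 5·X + 3·Y = [24, -6-32i, 36, -6+32i]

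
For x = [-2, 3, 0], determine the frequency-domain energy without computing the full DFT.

Parseval: Σ|x[n]|² = (1/N)Σ|X[k]|², so Σ|X[k]|² = N·Σ|x[n]|² = 3·13.0000

Σ|X[k]|² = N·Σ|x[n]|² = 3·13.0000 = 39.0000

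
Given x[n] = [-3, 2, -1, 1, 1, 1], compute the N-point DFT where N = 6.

X[k] = Σ(n=0 to 5) x[n] · ω_6^(nk)
where ω_6 = e^(-2πi/6)

Computing each X[k]:
X[0] = 1
X[1] = -2.5000+0.8660i
X[2] = -3.5000-2.5981i
X[3] = -7
X[4] = -3.5000+2.5981i
X[5] = -2.5000-0.8660i

X = [1, -2.5000+0.8660i, -3.5000-2.5981i, -7, -3.5000+2.5981i, -2.5000-0.8660i]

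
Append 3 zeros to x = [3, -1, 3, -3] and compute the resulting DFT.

Original 4-point DFT: [2, -2i, 10, 2i]
Zero-padded 7-point DFT provides frequency interpolation.

DFT_7([x, 0, ...]) = [2, 4.4119-0.8413i, -1.3509-0.0689i, 6.4390+5.7042i, 6.4390-5.7042i, -1.3509+0.0689i, 4.4119+0.8413i]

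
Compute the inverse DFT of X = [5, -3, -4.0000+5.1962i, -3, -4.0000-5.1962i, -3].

x[n] = (1/6) Σ(k=0 to 5) X[k] · e^(2πikn/6)

Computing each x[n]:
x[0] = -2
x[1] = 0
x[2] = 3
x[3] = 1
x[4] = 0
x[5] = 3

x = [-2, 0, 3, 1, 0, 3]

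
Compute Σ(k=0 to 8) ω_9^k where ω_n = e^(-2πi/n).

Sum of all nth roots of unity equals 0 for n > 1 (geometric series with r ≠ 1).

0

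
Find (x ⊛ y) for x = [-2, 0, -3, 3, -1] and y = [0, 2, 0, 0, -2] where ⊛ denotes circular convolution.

(x ⊛ y)[n] = Σ(m=0 to 4) x[m] · y[(n-m) mod 5]

Computing each output sample:
(x ⊛ y)[0] = -2
(x ⊛ y)[1] = 2
(x ⊛ y)[2] = -6
(x ⊛ y)[3] = -4
(x ⊛ y)[4] = 10

x ⊛ y = [-2, 2, -6, -4, 10]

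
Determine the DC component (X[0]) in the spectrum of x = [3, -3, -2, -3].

X[0] = Σ(n=0 to 3) x[n] · ω_4^0 = Σ x[n]
= (3) + (-3) + (-2) + (-3)

X[0] = -5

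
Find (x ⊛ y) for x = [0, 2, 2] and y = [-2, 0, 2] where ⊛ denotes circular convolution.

(x ⊛ y)[n] = Σ(m=0 to 2) x[m] · y[(n-m) mod 3]

Computing each output sample:
(x ⊛ y)[0] = 4
(x ⊛ y)[1] = 0
(x ⊛ y)[2] = -4

x ⊛ y = [4, 0, -4]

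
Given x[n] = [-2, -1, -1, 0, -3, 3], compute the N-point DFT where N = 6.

X[k] = Σ(n=0 to 5) x[n] · ω_6^(nk)
where ω_6 = e^(-2πi/6)

Computing each X[k]:
X[0] = -4
X[1] = 1.0000+1.7321i
X[2] = -1.0000+5.1962i
X[3] = -8
X[4] = -1.0000-5.1962i
X[5] = 1.0000-1.7321i

X = [-4, 1.0000+1.7321i, -1.0000+5.1962i, -8, -1.0000-5.1962i, 1.0000-1.7321i]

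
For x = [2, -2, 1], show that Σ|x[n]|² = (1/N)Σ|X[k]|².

Time domain:
Σ|x[n]|² = |2|² + |-2|² + |1|² = 9.0000

Frequency domain:
(1/3)Σ|X[k]|² = (1/3)(|1|² + |2.5000+2.5981i|² + |2.5000-2.5981i|²) = (1/3)·27.0000 = 9.0000

Both sides agree, confirming Parseval's theorem.

Σ|x[n]|² = (1/N)Σ|X[k]|² = 9.0000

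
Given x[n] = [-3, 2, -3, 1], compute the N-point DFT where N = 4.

X[k] = Σ(n=0 to 3) x[n] · ω_4^(nk)
where ω_4 = e^(-2πi/4)

Computing each X[k]:
X[0] = -3
X[1] = -1i
X[2] = -9
X[3] = 1i

X = [-3, -1i, -9, 1i]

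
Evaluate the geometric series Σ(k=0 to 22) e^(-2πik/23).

Sum of all nth roots of unity equals 0 for n > 1 (geometric series with r ≠ 1).

0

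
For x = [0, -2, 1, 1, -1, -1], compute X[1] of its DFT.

X[1] = Σ(n=0 to 5) x[n] · ω_6^(1n) where ω_6 = e^(-2πi/6)
= (0)·ω_6^0 + (-2)·ω_6^1 + (1)·ω_6^2 + (1)·ω_6^3 + (-1)·ω_6^4 + (-1)·ω_6^5

X[1] = -2.5000-0.8660i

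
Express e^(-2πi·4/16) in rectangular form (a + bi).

ω_16^4 = e^(-2πi·4/16)
= cos(-2π·4/16) + i·sin(-2π·4/16)
= cos(-8π/16) + i·sin(-8π/16)

ω_16^4 = cos(-8π/16) + i·sin(-8π/16) = -1i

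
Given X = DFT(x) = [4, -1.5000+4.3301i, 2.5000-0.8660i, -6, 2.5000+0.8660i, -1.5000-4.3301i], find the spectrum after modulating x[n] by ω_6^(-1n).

Modulation property: DFT(ω_6^(-1n)·x[n]) = X[(k-1) mod 6], so circularly shift X by 1 positions.

X[k-1] = [-1.5000-4.3301i, 4, -1.5000+4.3301i, 2.5000-0.8660i, -6, 2.5000+0.8660i]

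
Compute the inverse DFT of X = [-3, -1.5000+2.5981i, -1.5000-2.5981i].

x[n] = (1/3) Σ(k=0 to 2) X[k] · e^(2πikn/3)

Computing each x[n]:
x[0] = -2
x[1] = -2
x[2] = 1

x = [-2, -2, 1]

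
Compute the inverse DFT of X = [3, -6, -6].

x[n] = (1/3) Σ(k=0 to 2) X[k] · e^(2πikn/3)

Computing each x[n]:
x[0] = -3
x[1] = 3
x[2] = 3

x = [-3, 3, 3]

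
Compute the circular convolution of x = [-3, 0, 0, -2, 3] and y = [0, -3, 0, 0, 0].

(x ⊛ y)[n] = Σ(m=0 to 4) x[m] · y[(n-m) mod 5]

Computing each output sample:
(x ⊛ y)[0] = -9
(x ⊛ y)[1] = 9
(x ⊛ y)[2] = 0
(x ⊛ y)[3] = 0
(x ⊛ y)[4] = 6

x ⊛ y = [-9, 9, 0, 0, 6]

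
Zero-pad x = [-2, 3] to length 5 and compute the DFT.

Original 2-point DFT: [1, -5]
Zero-padded 5-point DFT provides frequency interpolation.

DFT_5([x, 0, ...]) = [1, -1.0729-2.8532i, -4.4271-1.7634i, -4.4271+1.7634i, -1.0729+2.8532i]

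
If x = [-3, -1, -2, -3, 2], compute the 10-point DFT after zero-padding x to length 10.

Original 5-point DFT: [-7, 1.3541+2.2654i, -5.3541+2.7144i, -5.3541-2.7144i, 1.3541-2.2654i]
Zero-padded 10-point DFT provides frequency interpolation.

DFT_10([x, 0, ...]) = [-7, -5.1180+4.1675i, 1.3541+2.2654i, -2.8820-3.8900i, -5.3541+2.7144i, 1, -5.3541-2.7144i, -2.8820+3.8900i, 1.3541-2.2654i, -5.1180-4.1675i]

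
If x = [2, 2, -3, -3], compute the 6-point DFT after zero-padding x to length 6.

Original 4-point DFT: [-2, 5-5i, 0, 5+5i]
Zero-padded 6-point DFT provides frequency interpolation.

DFT_6([x, 0, ...]) = [-2, 7.5000+0.8660i, -0.5000-4.3301i, 0, -0.5000+4.3301i, 7.5000-0.8660i]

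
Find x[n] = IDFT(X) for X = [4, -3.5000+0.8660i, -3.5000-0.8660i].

x[n] = (1/3) Σ(k=0 to 2) X[k] · e^(2πikn/3)

Computing each x[n]:
x[0] = -1
x[1] = 2
x[2] = 3

x = [-1, 2, 3]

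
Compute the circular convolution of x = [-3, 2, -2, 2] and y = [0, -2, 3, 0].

(x ⊛ y)[n] = Σ(m=0 to 3) x[m] · y[(n-m) mod 4]

Computing each output sample:
(x ⊛ y)[0] = -10
(x ⊛ y)[1] = 12
(x ⊛ y)[2] = -13
(x ⊛ y)[3] = 10

x ⊛ y = [-10, 12, -13, 10]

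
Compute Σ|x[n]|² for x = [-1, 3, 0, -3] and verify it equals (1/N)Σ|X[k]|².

Time domain:
Σ|x[n]|² = |-1|² + |3|² + |0|² + |-3|² = 19.0000

Frequency domain:
(1/4)Σ|X[k]|² = (1/4)(|-1|² + |-1-6i|² + |-1|² + |-1+6i|²) = (1/4)·76.0000 = 19.0000

Both sides agree, confirming Parseval's theorem.

Σ|x[n]|² = (1/N)Σ|X[k]|² = 19.0000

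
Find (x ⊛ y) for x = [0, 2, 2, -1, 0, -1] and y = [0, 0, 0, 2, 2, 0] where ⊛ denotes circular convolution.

(x ⊛ y)[n] = Σ(m=0 to 5) x[m] · y[(n-m) mod 6]

Computing each output sample:
(x ⊛ y)[0] = 2
(x ⊛ y)[1] = -2
(x ⊛ y)[2] = -2
(x ⊛ y)[3] = -2
(x ⊛ y)[4] = 4
(x ⊛ y)[5] = 8

x ⊛ y = [2, -2, -2, -2, 4, 8]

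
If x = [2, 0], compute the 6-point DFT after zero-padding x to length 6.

Original 2-point DFT: [2, 2]
Zero-padded 6-point DFT provides frequency interpolation.

DFT_6([x, 0, ...]) = [2, 2, 2, 2, 2, 2]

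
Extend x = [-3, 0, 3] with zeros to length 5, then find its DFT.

Original 3-point DFT: [0, -4.5000+2.5981i, -4.5000-2.5981i]
Zero-padded 5-point DFT provides frequency interpolation.

DFT_5([x, 0, ...]) = [0, -5.4271-1.7634i, -2.0729+2.8532i, -2.0729-2.8532i, -5.4271+1.7634i]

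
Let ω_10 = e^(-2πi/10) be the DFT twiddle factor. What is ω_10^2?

ω_10^2 = e^(-2πi·2/10)
= cos(-2π·2/10) + i·sin(-2π·2/10)
= cos(-4π/10) + i·sin(-4π/10)

ω_10^2 = cos(-4π/10) + i·sin(-4π/10) = 0.3090-0.9511i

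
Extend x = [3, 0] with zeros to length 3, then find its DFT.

Original 2-point DFT: [3, 3]
Zero-padded 3-point DFT provides frequency interpolation.

DFT_3([x, 0, ...]) = [3, 3, 3]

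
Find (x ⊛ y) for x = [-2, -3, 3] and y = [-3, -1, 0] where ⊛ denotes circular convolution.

(x ⊛ y)[n] = Σ(m=0 to 2) x[m] · y[(n-m) mod 3]

Computing each output sample:
(x ⊛ y)[0] = 3
(x ⊛ y)[1] = 11
(x ⊛ y)[2] = -6

x ⊛ y = [3, 11, -6]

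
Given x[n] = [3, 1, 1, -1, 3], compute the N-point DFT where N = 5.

X[k] = Σ(n=0 to 4) x[n] · ω_5^(nk)
where ω_5 = e^(-2πi/5)

Computing each X[k]:
X[0] = 7
X[1] = 4.2361+0.7265i
X[2] = -0.2361+3.0777i
X[3] = -0.2361-3.0777i
X[4] = 4.2361-0.7265i

X = [7, 4.2361+0.7265i, -0.2361+3.0777i, -0.2361-3.0777i, 4.2361-0.7265i]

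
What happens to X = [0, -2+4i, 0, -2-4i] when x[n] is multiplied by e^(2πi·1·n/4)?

Modulation property: DFT(ω_4^(-1n)·x[n]) = X[(k-1) mod 4], so circularly shift X by 1 positions.

X[k-1] = [-2-4i, 0, -2+4i, 0]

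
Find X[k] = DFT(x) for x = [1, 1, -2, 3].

X[k] = Σ(n=0 to 3) x[n] · ω_4^(nk)
where ω_4 = e^(-2πi/4)

Computing each X[k]:
X[0] = 3
X[1] = 3+2i
X[2] = -5
X[3] = 3-2i

X = [3, 3+2i, -5, 3-2i]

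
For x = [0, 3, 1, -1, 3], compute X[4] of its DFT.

X[4] = Σ(n=0 to 4) x[n] · ω_5^(4n) where ω_5 = e^(-2πi/5)
= (0)·ω_5^0 + (3)·ω_5^4 + (1)·ω_5^8 + (-1)·ω_5^12 + (3)·ω_5^16

X[4] = 1.8541+1.1756i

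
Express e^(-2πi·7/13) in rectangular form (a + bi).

ω_13^7 = e^(-2πi·7/13)
= cos(-2π·7/13) + i·sin(-2π·7/13)
= cos(-14π/13) + i·sin(-14π/13)

ω_13^7 = cos(-14π/13) + i·sin(-14π/13) = -0.9709+0.2393i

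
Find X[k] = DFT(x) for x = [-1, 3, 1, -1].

X[k] = Σ(n=0 to 3) x[n] · ω_4^(nk)
where ω_4 = e^(-2πi/4)

Computing each X[k]:
X[0] = 2
X[1] = -2-4i
X[2] = -2
X[3] = -2+4i

X = [2, -2-4i, -2, -2+4i]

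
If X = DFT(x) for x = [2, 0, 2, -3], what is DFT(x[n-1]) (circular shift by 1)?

Time shift by 1: X_shifted[k] = ω_4^(1k) · X[k]
Shifted x = [-3, 2, 0, 2]

DFT(x[n-1]) = [1, -3, -7, -3]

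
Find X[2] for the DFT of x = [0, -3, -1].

X[2] = Σ(n=0 to 2) x[n] · ω_3^(2n) where ω_3 = e^(-2πi/3)
= (0)·ω_3^0 + (-3)·ω_3^2 + (-1)·ω_3^4

X[2] = 2.0000-1.7321i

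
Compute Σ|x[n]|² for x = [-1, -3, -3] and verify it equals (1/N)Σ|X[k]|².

Time domain:
Σ|x[n]|² = |-1|² + |-3|² + |-3|² = 19.0000

Frequency domain:
(1/3)Σ|X[k]|² = (1/3)(|-7|² + |2|² + |2|²) = (1/3)·57.0000 = 19.0000

Both sides agree, confirming Parseval's theorem.

Σ|x[n]|² = (1/N)Σ|X[k]|² = 19.0000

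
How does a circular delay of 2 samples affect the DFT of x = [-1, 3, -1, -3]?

Time shift by 2: X_shifted[k] = ω_4^(2k) · X[k]
Shifted x = [-1, -3, -1, 3]

DFT(x[n-2]) = [-2, 6i, -2, -6i]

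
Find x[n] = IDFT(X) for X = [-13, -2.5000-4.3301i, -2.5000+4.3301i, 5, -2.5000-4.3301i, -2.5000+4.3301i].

x[n] = (1/6) Σ(k=0 to 5) X[k] · e^(2πikn/6)

Computing each x[n]:
x[0] = -3
x[1] = -3
x[2] = 2
x[3] = -3
x[4] = -3
x[5] = -3

x = [-3, -3, 2, -3, -3, -3]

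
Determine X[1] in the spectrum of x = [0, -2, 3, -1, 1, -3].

X[1] = Σ(n=0 to 5) x[n] · ω_6^(1n) where ω_6 = e^(-2πi/6)
= (0)·ω_6^0 + (-2)·ω_6^1 + (3)·ω_6^2 + (-1)·ω_6^3 + (1)·ω_6^4 + (-3)·ω_6^5

X[1] = -3.5000-2.5981i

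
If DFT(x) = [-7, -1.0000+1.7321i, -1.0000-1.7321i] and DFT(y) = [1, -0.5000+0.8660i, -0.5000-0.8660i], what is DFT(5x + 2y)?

By linearity: DFT(5x + 2y) = 5·DFT(x) + 2·DFT(y)
= 5·[-7, -1.0000+1.7321i, -1.0000-1.7321i] + 2·[1, -0.5000+0.8660i, -0.5000-0.8660i]

Computing element-wise:
Z[0] = 5·(-7) + 2·(1) = -33
Z[1] = 5·(-1.0000+1.7321i) + 2·(-0.5000+0.8660i) = -6.0000+10.3925i
Z[2] = 5·(-1.0000-1.7321i) + 2·(-0.5000-0.8660i) = -6.0000-10.3925i

DFT(5x + 2y) = 5·X + 2·Y = [-33, -6.0000+10.3925i, -6.0000-10.3925i]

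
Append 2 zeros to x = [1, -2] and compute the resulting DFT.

Original 2-point DFT: [-1, 3]
Zero-padded 4-point DFT provides frequency interpolation.

DFT_4([x, 0, ...]) = [-1, 1+2i, 3, 1-2i]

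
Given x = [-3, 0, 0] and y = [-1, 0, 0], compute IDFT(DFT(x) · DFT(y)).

(x ⊛ y)[n] = Σ(m=0 to 2) x[m] · y[(n-m) mod 3]

Computing each output sample:
(x ⊛ y)[0] = 3
(x ⊛ y)[1] = 0
(x ⊛ y)[2] = 0

x ⊛ y = [3, 0, 0]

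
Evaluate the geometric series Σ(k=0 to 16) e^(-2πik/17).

Sum of all nth roots of unity equals 0 for n > 1 (geometric series with r ≠ 1).

0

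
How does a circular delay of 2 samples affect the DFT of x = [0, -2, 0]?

Time shift by 2: X_shifted[k] = ω_3^(2k) · X[k]
Shifted x = [-2, 0, 0]

DFT(x[n-2]) = [-2, -2, -2]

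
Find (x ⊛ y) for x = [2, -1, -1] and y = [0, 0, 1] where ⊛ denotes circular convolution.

(x ⊛ y)[n] = Σ(m=0 to 2) x[m] · y[(n-m) mod 3]

Computing each output sample:
(x ⊛ y)[0] = -1
(x ⊛ y)[1] = -1
(x ⊛ y)[2] = 2

x ⊛ y = [-1, -1, 2]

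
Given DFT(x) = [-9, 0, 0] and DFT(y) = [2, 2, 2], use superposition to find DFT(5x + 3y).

By linearity: DFT(5x + 3y) = 5·DFT(x) + 3·DFT(y)
= 5·[-9, 0, 0] + 3·[2, 2, 2]

Computing element-wise:
Z[0] = 5·(-9) + 3·(2) = -39
Z[1] = 5·(0) + 3·(2) = 6
Z[2] = 5·(0) + 3·(2) = 6

DFT(5x + 3y) = 5·X + 3·Y = [-39, 6, 6]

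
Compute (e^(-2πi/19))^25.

Since ω_19^19 = 1, powers reduce modulo 19.
25 mod 19 = 6
So ω_19^25 = ω_19^6 = e^(-2πi·6/19)

ω_19^25 = ω_19^6 = -0.4017-0.9158i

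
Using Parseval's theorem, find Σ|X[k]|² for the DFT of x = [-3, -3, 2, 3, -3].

Parseval: Σ|x[n]|² = (1/N)Σ|X[k]|², so Σ|X[k]|² = N·Σ|x[n]|² = 5·40.0000

Σ|X[k]|² = N·Σ|x[n]|² = 5·40.0000 = 200.0000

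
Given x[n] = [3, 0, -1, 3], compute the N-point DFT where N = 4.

X[k] = Σ(n=0 to 3) x[n] · ω_4^(nk)
where ω_4 = e^(-2πi/4)

Computing each X[k]:
X[0] = 5
X[1] = 4+3i
X[2] = -1
X[3] = 4-3i

X = [5, 4+3i, -1, 4-3i]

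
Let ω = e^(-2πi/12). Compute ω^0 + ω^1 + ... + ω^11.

Sum of all nth roots of unity equals 0 for n > 1 (geometric series with r ≠ 1).

0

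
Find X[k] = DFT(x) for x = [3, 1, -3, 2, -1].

X[k] = Σ(n=0 to 4) x[n] · ω_5^(nk)
where ω_5 = e^(-2πi/5)

Computing each X[k]:
X[0] = 2
X[1] = 3.8090+1.0368i
X[2] = 2.6910-5.9309i
X[3] = 2.6910+5.9309i
X[4] = 3.8090-1.0368i

X = [2, 3.8090+1.0368i, 2.6910-5.9309i, 2.6910+5.9309i, 3.8090-1.0368i]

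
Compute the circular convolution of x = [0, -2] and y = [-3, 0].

(x ⊛ y)[n] = Σ(m=0 to 1) x[m] · y[(n-m) mod 2]

Computing each output sample:
(x ⊛ y)[0] = 0
(x ⊛ y)[1] = 6

x ⊛ y = [0, 6]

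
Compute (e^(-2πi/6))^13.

Since ω_6^6 = 1, powers reduce modulo 6.
13 mod 6 = 1
So ω_6^13 = ω_6^1 = e^(-2πi·1/6)

ω_6^13 = ω_6^1 = 0.5000-0.8660i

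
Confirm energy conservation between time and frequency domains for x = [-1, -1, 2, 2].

Time domain:
Σ|x[n]|² = |-1|² + |-1|² + |2|² + |2|² = 10.0000

Frequency domain:
(1/4)Σ|X[k]|² = (1/4)(|2|² + |-3+3i|² + |0|² + |-3-3i|²) = (1/4)·40.0000 = 10.0000

Both sides agree, confirming Parseval's theorem.

Σ|x[n]|² = (1/N)Σ|X[k]|² = 10.0000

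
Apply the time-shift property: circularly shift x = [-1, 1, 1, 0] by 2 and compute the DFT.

Time shift by 2: X_shifted[k] = ω_4^(2k) · X[k]
Shifted x = [1, 0, -1, 1]

DFT(x[n-2]) = [1, 2+1i, -1, 2-1i]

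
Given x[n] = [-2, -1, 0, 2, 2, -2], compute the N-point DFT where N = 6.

X[k] = Σ(n=0 to 5) x[n] · ω_6^(nk)
where ω_6 = e^(-2πi/6)

Computing each X[k]:
X[0] = -1
X[1] = -6.5000+0.8660i
X[2] = 0.5000-2.5981i
X[3] = 1
X[4] = 0.5000+2.5981i
X[5] = -6.5000-0.8660i

X = [-1, -6.5000+0.8660i, 0.5000-2.5981i, 1, 0.5000+2.5981i, -6.5000-0.8660i]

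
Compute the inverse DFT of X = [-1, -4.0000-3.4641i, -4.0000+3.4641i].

x[n] = (1/3) Σ(k=0 to 2) X[k] · e^(2πikn/3)

Computing each x[n]:
x[0] = -3
x[1] = 3
x[2] = -1

x = [-3, 3, -1]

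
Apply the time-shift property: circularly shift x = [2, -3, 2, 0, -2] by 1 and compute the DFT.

Time shift by 1: X_shifted[k] = ω_5^(1k) · X[k]
Shifted x = [-2, 2, -3, 2, 0]

DFT(x[n-1]) = [-1, -0.5729+1.0368i, -3.9271-5.9309i, -3.9271+5.9309i, -0.5729-1.0368i]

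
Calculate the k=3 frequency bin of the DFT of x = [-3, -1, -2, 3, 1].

X[3] = Σ(n=0 to 4) x[n] · ω_5^(3n) where ω_5 = e^(-2πi/5)
= (-3)·ω_5^0 + (-1)·ω_5^3 + (-2)·ω_5^6 + (3)·ω_5^9 + (1)·ω_5^12

X[3] = -2.6910+3.5797i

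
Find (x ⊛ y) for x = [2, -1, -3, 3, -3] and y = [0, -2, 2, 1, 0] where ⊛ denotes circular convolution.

(x ⊛ y)[n] = Σ(m=0 to 4) x[m] · y[(n-m) mod 5]

Computing each output sample:
(x ⊛ y)[0] = 9
(x ⊛ y)[1] = -7
(x ⊛ y)[2] = 3
(x ⊛ y)[3] = 6
(x ⊛ y)[4] = -13

x ⊛ y = [9, -7, 3, 6, -13]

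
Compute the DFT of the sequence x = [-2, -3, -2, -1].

X[k] = Σ(n=0 to 3) x[n] · ω_4^(nk)
where ω_4 = e^(-2πi/4)

Computing each X[k]:
X[0] = -8
X[1] = 2i
X[2] = 0
X[3] = -2i

X = [-8, 2i, 0, -2i]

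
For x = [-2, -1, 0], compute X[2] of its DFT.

X[2] = Σ(n=0 to 2) x[n] · ω_3^(2n) where ω_3 = e^(-2πi/3)
= (-2)·ω_3^0 + (-1)·ω_3^2 + (0)·ω_3^4

X[2] = -1.5000-0.8660i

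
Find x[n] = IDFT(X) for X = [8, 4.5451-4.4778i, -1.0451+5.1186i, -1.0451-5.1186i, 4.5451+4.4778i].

x[n] = (1/5) Σ(k=0 to 4) X[k] · e^(2πikn/5)

Computing each x[n]:
x[0] = 3
x[1] = 3
x[2] = 3
x[3] = -3
x[4] = 2

x = [3, 3, 3, -3, 2]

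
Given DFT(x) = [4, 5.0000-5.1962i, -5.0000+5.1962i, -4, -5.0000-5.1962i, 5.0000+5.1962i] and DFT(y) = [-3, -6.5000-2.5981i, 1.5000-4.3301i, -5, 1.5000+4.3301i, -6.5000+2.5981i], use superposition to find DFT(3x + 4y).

By linearity: DFT(3x + 4y) = 3·DFT(x) + 4·DFT(y)
= 3·[4, 5.0000-5.1962i, -5.0000+5.1962i, -4, -5.0000-5.1962i, 5.0000+5.1962i] + 4·[-3, -6.5000-2.5981i, 1.5000-4.3301i, -5, 1.5000+4.3301i, -6.5000+2.5981i]

Computing element-wise:
Z[0] = 3·(4) + 4·(-3) = 0
Z[1] = 3·(5.0000-5.1962i) + 4·(-6.5000-2.5981i) = -11.0000-25.9810i
Z[2] = 3·(-5.0000+5.1962i) + 4·(1.5000-4.3301i) = -9.0000-1.7318i
Z[3] = 3·(-4) + 4·(-5) = -32
Z[4] = 3·(-5.0000-5.1962i) + 4·(1.5000+4.3301i) = -9.0000+1.7318i
Z[5] = 3·(5.0000+5.1962i) + 4·(-6.5000+2.5981i) = -11.0000+25.9810i

DFT(3x + 4y) = 3·X + 4·Y = [0, -11.0000-25.9810i, -9.0000-1.7318i, -32, -9.0000+1.7318i, -11.0000+25.9810i]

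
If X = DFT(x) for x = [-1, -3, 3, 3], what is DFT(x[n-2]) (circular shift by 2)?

Time shift by 2: X_shifted[k] = ω_4^(2k) · X[k]
Shifted x = [3, 3, -1, -3]

DFT(x[n-2]) = [2, 4-6i, 2, 4+6i]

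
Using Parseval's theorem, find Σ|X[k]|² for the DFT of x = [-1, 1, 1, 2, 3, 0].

Parseval: Σ|x[n]|² = (1/N)Σ|X[k]|², so Σ|X[k]|² = N·Σ|x[n]|² = 6·16.0000

Σ|X[k]|² = N·Σ|x[n]|² = 6·16.0000 = 96.0000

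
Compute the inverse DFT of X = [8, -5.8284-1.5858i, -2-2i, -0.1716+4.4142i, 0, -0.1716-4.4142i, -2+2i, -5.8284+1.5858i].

x[n] = (1/8) Σ(k=0 to 7) X[k] · e^(2πikn/8)

Computing each x[n]:
x[0] = -1
x[1] = 0
x[2] = 3
x[3] = 1
x[4] = 2
x[5] = 3
x[6] = 0
x[7] = 0

x = [-1, 0, 3, 1, 2, 3, 0, 0]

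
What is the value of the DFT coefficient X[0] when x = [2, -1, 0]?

X[0] = Σ(n=0 to 2) x[n] · ω_3^0 = Σ x[n]
= (2) + (-1) + (0)

X[0] = 1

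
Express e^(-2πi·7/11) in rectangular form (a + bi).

ω_11^7 = e^(-2πi·7/11)
= cos(-2π·7/11) + i·sin(-2π·7/11)
= cos(-14π/11) + i·sin(-14π/11)

ω_11^7 = cos(-14π/11) + i·sin(-14π/11) = -0.6549+0.7557i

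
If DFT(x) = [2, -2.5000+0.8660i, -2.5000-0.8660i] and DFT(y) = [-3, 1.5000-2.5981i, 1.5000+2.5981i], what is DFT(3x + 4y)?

By linearity: DFT(3x + 4y) = 3·DFT(x) + 4·DFT(y)
= 3·[2, -2.5000+0.8660i, -2.5000-0.8660i] + 4·[-3, 1.5000-2.5981i, 1.5000+2.5981i]

Computing element-wise:
Z[0] = 3·(2) + 4·(-3) = -6
Z[1] = 3·(-2.5000+0.8660i) + 4·(1.5000-2.5981i) = -1.5000-7.7944i
Z[2] = 3·(-2.5000-0.8660i) + 4·(1.5000+2.5981i) = -1.5000+7.7944i

DFT(3x + 4y) = 3·X + 4·Y = [-6, -1.5000-7.7944i, -1.5000+7.7944i]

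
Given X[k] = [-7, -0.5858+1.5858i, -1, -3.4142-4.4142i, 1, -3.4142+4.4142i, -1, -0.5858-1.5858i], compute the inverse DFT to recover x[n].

x[n] = (1/8) Σ(k=0 to 7) X[k] · e^(2πikn/8)

Computing each x[n]:
x[0] = -2
x[1] = 0
x[2] = -2
x[3] = -1
x[4] = 0
x[5] = -2
x[6] = 1
x[7] = -1

x = [-2, 0, -2, -1, 0, -2, 1, -1]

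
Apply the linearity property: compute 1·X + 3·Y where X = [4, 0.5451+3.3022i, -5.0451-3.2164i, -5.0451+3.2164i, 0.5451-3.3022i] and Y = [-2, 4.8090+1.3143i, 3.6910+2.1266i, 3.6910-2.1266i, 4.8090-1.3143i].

By linearity: DFT(1x + 3y) = 1·DFT(x) + 3·DFT(y)
= 1·[4, 0.5451+3.3022i, -5.0451-3.2164i, -5.0451+3.2164i, 0.5451-3.3022i] + 3·[-2, 4.8090+1.3143i, 3.6910+2.1266i, 3.6910-2.1266i, 4.8090-1.3143i]

Computing element-wise:
Z[0] = 1·(4) + 3·(-2) = -2
Z[1] = 1·(0.5451+3.3022i) + 3·(4.8090+1.3143i) = 14.9721+7.2451i
Z[2] = 1·(-5.0451-3.2164i) + 3·(3.6910+2.1266i) = 6.0279+3.1634i
Z[3] = 1·(-5.0451+3.2164i) + 3·(3.6910-2.1266i) = 6.0279-3.1634i
Z[4] = 1·(0.5451-3.3022i) + 3·(4.8090-1.3143i) = 14.9721-7.2451i

DFT(1x + 3y) = 1·X + 3·Y = [-2, 14.9721+7.2451i, 6.0279+3.1634i, 6.0279-3.1634i, 14.9721-7.2451i]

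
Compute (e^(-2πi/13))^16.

Since ω_13^13 = 1, powers reduce modulo 13.
16 mod 13 = 3
So ω_13^16 = ω_13^3 = e^(-2πi·3/13)

ω_13^16 = ω_13^3 = 0.1205-0.9927i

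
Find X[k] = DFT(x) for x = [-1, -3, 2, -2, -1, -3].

X[k] = Σ(n=0 to 5) x[n] · ω_6^(nk)
where ω_6 = e^(-2πi/6)

Computing each X[k]:
X[0] = -8
X[1] = -2.5000-2.5981i
X[2] = -0.5000+2.5981i
X[3] = 8
X[4] = -0.5000-2.5981i
X[5] = -2.5000+2.5981i

X = [-8, -2.5000-2.5981i, -0.5000+2.5981i, 8, -0.5000-2.5981i, -2.5000+2.5981i]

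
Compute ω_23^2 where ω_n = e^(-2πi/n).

ω_23^2 = e^(-2πi·2/23)
= cos(-2π·2/23) + i·sin(-2π·2/23)
= cos(-4π/23) + i·sin(-4π/23)

ω_23^2 = cos(-4π/23) + i·sin(-4π/23) = 0.8544-0.5196i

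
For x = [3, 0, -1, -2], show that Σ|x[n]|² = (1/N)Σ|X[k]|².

Time domain:
Σ|x[n]|² = |3|² + |0|² + |-1|² + |-2|² = 14.0000

Frequency domain:
(1/4)Σ|X[k]|² = (1/4)(|0|² + |4-2i|² + |4|² + |4+2i|²) = (1/4)·56.0000 = 14.0000

Both sides agree, confirming Parseval's theorem.

Σ|x[n]|² = (1/N)Σ|X[k]|² = 14.0000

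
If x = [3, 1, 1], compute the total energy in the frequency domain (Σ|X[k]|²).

Parseval: Σ|x[n]|² = (1/N)Σ|X[k]|², so Σ|X[k]|² = N·Σ|x[n]|² = 3·11.0000

Σ|X[k]|² = N·Σ|x[n]|² = 3·11.0000 = 33.0000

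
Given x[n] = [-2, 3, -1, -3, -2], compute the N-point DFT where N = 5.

X[k] = Σ(n=0 to 4) x[n] · ω_5^(nk)
where ω_5 = e^(-2πi/5)

Computing each X[k]:
X[0] = -5
X[1] = 1.5451-5.9309i
X[2] = -4.0451-1.0368i
X[3] = -4.0451+1.0368i
X[4] = 1.5451+5.9309i

X = [-5, 1.5451-5.9309i, -4.0451-1.0368i, -4.0451+1.0368i, 1.5451+5.9309i]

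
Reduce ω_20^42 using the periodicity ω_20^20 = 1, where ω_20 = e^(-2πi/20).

Since ω_20^20 = 1, powers reduce modulo 20.
42 mod 20 = 2
So ω_20^42 = ω_20^2 = e^(-2πi·2/20)

ω_20^42 = ω_20^2 = 0.8090-0.5878i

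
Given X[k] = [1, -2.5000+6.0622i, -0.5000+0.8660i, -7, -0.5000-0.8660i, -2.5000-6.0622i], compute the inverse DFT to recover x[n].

x[n] = (1/6) Σ(k=0 to 5) X[k] · e^(2πikn/6)

Computing each x[n]:
x[0] = -2
x[1] = -1
x[2] = -2
x[3] = 2
x[4] = 1
x[5] = 3

x = [-2, -1, -2, 2, 1, 3]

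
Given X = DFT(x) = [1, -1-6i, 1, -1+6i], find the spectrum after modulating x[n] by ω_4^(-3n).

Modulation property: DFT(ω_4^(-3n)·x[n]) = X[(k-3) mod 4], so circularly shift X by 3 positions.

X[k-3] = [-1-6i, 1, -1+6i, 1]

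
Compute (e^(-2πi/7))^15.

Since ω_7^7 = 1, powers reduce modulo 7.
15 mod 7 = 1
So ω_7^15 = ω_7^1 = e^(-2πi·1/7)

ω_7^15 = ω_7^1 = 0.6235-0.7818i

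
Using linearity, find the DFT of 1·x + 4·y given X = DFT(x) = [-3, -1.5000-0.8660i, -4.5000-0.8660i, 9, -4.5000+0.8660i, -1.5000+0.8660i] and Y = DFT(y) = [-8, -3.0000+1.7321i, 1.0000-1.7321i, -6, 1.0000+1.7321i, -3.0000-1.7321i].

By linearity: DFT(1x + 4y) = 1·DFT(x) + 4·DFT(y)
= 1·[-3, -1.5000-0.8660i, -4.5000-0.8660i, 9, -4.5000+0.8660i, -1.5000+0.8660i] + 4·[-8, -3.0000+1.7321i, 1.0000-1.7321i, -6, 1.0000+1.7321i, -3.0000-1.7321i]

Computing element-wise:
Z[0] = 1·(-3) + 4·(-8) = -35
Z[1] = 1·(-1.5000-0.8660i) + 4·(-3.0000+1.7321i) = -13.5000+6.0624i
Z[2] = 1·(-4.5000-0.8660i) + 4·(1.0000-1.7321i) = -0.5000-7.7944i
Z[3] = 1·(9) + 4·(-6) = -15
Z[4] = 1·(-4.5000+0.8660i) + 4·(1.0000+1.7321i) = -0.5000+7.7944i
Z[5] = 1·(-1.5000+0.8660i) + 4·(-3.0000-1.7321i) = -13.5000-6.0624i

DFT(1x + 4y) = 1·X + 4·Y = [-35, -13.5000+6.0624i, -0.5000-7.7944i, -15, -0.5000+7.7944i, -13.5000-6.0624i]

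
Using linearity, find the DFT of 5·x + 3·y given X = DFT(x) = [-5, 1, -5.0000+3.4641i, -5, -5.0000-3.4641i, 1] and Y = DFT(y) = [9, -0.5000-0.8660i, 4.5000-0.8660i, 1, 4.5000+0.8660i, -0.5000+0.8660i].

By linearity: DFT(5x + 3y) = 5·DFT(x) + 3·DFT(y)
= 5·[-5, 1, -5.0000+3.4641i, -5, -5.0000-3.4641i, 1] + 3·[9, -0.5000-0.8660i, 4.5000-0.8660i, 1, 4.5000+0.8660i, -0.5000+0.8660i]

Computing element-wise:
Z[0] = 5·(-5) + 3·(9) = 2
Z[1] = 5·(1) + 3·(-0.5000-0.8660i) = 3.5000-2.5980i
Z[2] = 5·(-5.0000+3.4641i) + 3·(4.5000-0.8660i) = -11.5000+14.7225i
Z[3] = 5·(-5) + 3·(1) = -22
Z[4] = 5·(-5.0000-3.4641i) + 3·(4.5000+0.8660i) = -11.5000-14.7225i
Z[5] = 5·(1) + 3·(-0.5000+0.8660i) = 3.5000+2.5980i

DFT(5x + 3y) = 5·X + 3·Y = [2, 3.5000-2.5980i, -11.5000+14.7225i, -22, -11.5000-14.7225i, 3.5000+2.5980i]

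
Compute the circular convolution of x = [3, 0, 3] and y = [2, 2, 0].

(x ⊛ y)[n] = Σ(m=0 to 2) x[m] · y[(n-m) mod 3]

Computing each output sample:
(x ⊛ y)[0] = 12
(x ⊛ y)[1] = 6
(x ⊛ y)[2] = 6

x ⊛ y = [12, 6, 6]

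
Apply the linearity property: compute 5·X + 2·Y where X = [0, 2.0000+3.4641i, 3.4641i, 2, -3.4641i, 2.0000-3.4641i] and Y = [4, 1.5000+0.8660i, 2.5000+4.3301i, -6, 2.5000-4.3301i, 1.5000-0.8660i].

By linearity: DFT(5x + 2y) = 5·DFT(x) + 2·DFT(y)
= 5·[0, 2.0000+3.4641i, 3.4641i, 2, -3.4641i, 2.0000-3.4641i] + 2·[4, 1.5000+0.8660i, 2.5000+4.3301i, -6, 2.5000-4.3301i, 1.5000-0.8660i]

Computing element-wise:
Z[0] = 5·(0) + 2·(4) = 8
Z[1] = 5·(2.0000+3.4641i) + 2·(1.5000+0.8660i) = 13.0000+19.0525i
Z[2] = 5·(3.4641i) + 2·(2.5000+4.3301i) = 5.0000+25.9807i
Z[3] = 5·(2) + 2·(-6) = -2
Z[4] = 5·(-3.4641i) + 2·(2.5000-4.3301i) = 5.0000-25.9807i
Z[5] = 5·(2.0000-3.4641i) + 2·(1.5000-0.8660i) = 13.0000-19.0525i

DFT(5x + 2y) = 5·X + 2·Y = [8, 13.0000+19.0525i, 5.0000+25.9807i, -2, 5.0000-25.9807i, 13.0000-19.0525i]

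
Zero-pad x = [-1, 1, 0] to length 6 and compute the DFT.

Original 3-point DFT: [0, -1.5000-0.8660i, -1.5000+0.8660i]
Zero-padded 6-point DFT provides frequency interpolation.

DFT_6([x, 0, ...]) = [0, -0.5000-0.8660i, -1.5000-0.8660i, -2, -1.5000+0.8660i, -0.5000+0.8660i]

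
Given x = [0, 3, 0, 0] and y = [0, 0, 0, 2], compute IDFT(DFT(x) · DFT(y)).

(x ⊛ y)[n] = Σ(m=0 to 3) x[m] · y[(n-m) mod 4]

Computing each output sample:
(x ⊛ y)[0] = 6
(x ⊛ y)[1] = 0
(x ⊛ y)[2] = 0
(x ⊛ y)[3] = 0

x ⊛ y = [6, 0, 0, 0]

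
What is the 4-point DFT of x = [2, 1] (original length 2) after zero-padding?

Original 2-point DFT: [3, 1]
Zero-padded 4-point DFT provides frequency interpolation.

DFT_4([x, 0, ...]) = [3, 2-1i, 1, 2+1i]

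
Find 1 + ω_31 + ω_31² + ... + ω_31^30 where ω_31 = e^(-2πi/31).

Sum of all nth roots of unity equals 0 for n > 1 (geometric series with r ≠ 1).

0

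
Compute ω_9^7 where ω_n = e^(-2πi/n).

ω_9^7 = e^(-2πi·7/9)
= cos(-2π·7/9) + i·sin(-2π·7/9)
= cos(-14π/9) + i·sin(-14π/9)

ω_9^7 = cos(-14π/9) + i·sin(-14π/9) = 0.1736+0.9848i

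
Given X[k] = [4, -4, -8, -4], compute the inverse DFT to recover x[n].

x[n] = (1/4) Σ(k=0 to 3) X[k] · e^(2πikn/4)

Computing each x[n]:
x[0] = -3
x[1] = 3
x[2] = 1
x[3] = 3

x = [-3, 3, 1, 3]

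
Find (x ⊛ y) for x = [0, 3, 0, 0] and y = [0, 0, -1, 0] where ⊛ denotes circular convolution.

(x ⊛ y)[n] = Σ(m=0 to 3) x[m] · y[(n-m) mod 4]

Computing each output sample:
(x ⊛ y)[0] = 0
(x ⊛ y)[1] = 0
(x ⊛ y)[2] = 0
(x ⊛ y)[3] = -3

x ⊛ y = [0, 0, 0, -3]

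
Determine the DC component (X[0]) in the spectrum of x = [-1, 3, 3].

X[0] = Σ(n=0 to 2) x[n] · ω_3^0 = Σ x[n]
= (-1) + (3) + (3)

X[0] = 5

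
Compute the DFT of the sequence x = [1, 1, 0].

X[k] = Σ(n=0 to 2) x[n] · ω_3^(nk)
where ω_3 = e^(-2πi/3)

Computing each X[k]:
X[0] = 2
X[1] = 0.5000-0.8660i
X[2] = 0.5000+0.8660i

X = [2, 0.5000-0.8660i, 0.5000+0.8660i]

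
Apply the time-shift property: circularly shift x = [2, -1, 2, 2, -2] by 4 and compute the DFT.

Time shift by 4: X_shifted[k] = ω_5^(4k) · X[k]
Shifted x = [-1, 2, 2, -2, 2]

DFT(x[n-4]) = [3, 0.2361-2.3511i, -4.2361+3.8042i, -4.2361-3.8042i, 0.2361+2.3511i]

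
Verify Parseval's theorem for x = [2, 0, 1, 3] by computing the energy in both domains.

Time domain:
Σ|x[n]|² = |2|² + |0|² + |1|² + |3|² = 14.0000

Frequency domain:
(1/4)Σ|X[k]|² = (1/4)(|6|² + |1+3i|² + |0|² + |1-3i|²) = (1/4)·56.0000 = 14.0000

Both sides agree, confirming Parseval's theorem.

Σ|x[n]|² = (1/N)Σ|X[k]|² = 14.0000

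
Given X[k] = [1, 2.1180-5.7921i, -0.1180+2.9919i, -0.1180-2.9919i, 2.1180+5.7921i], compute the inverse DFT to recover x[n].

x[n] = (1/5) Σ(k=0 to 4) X[k] · e^(2πikn/5)

Computing each x[n]:
x[0] = 1
x[1] = 2
x[2] = 2
x[3] = -3
x[4] = -1

x = [1, 2, 2, -3, -1]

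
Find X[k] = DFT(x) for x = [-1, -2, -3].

X[k] = Σ(n=0 to 2) x[n] · ω_3^(nk)
where ω_3 = e^(-2πi/3)

Computing each X[k]:
X[0] = -6
X[1] = 1.5000-0.8660i
X[2] = 1.5000+0.8660i

X = [-6, 1.5000-0.8660i, 1.5000+0.8660i]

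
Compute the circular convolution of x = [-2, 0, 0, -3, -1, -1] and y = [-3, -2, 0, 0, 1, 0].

(x ⊛ y)[n] = Σ(m=0 to 5) x[m] · y[(n-m) mod 6]

Computing each output sample:
(x ⊛ y)[0] = 8
(x ⊛ y)[1] = 1
(x ⊛ y)[2] = -1
(x ⊛ y)[3] = 8
(x ⊛ y)[4] = 7
(x ⊛ y)[5] = 5

x ⊛ y = [8, 1, -1, 8, 7, 5]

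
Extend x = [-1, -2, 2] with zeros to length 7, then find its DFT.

Original 3-point DFT: [-1, -1.0000+3.4641i, -1.0000-3.4641i]
Zero-padded 7-point DFT provides frequency interpolation.

DFT_7([x, 0, ...]) = [-1, -2.6920-0.3862i, -2.3569+2.8176i, 2.0489+2.4314i, 2.0489-2.4314i, -2.3569-2.8176i, -2.6920+0.3862i]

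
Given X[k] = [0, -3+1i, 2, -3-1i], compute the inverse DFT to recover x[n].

x[n] = (1/4) Σ(k=0 to 3) X[k] · e^(2πikn/4)

Computing each x[n]:
x[0] = -1
x[1] = -1
x[2] = 2
x[3] = 0

x = [-1, -1, 2, 0]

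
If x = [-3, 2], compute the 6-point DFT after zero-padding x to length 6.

Original 2-point DFT: [-1, -5]
Zero-padded 6-point DFT provides frequency interpolation.

DFT_6([x, 0, ...]) = [-1, -2.0000-1.7321i, -4.0000-1.7321i, -5, -4.0000+1.7321i, -2.0000+1.7321i]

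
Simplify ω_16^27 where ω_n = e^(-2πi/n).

Since ω_16^16 = 1, powers reduce modulo 16.
27 mod 16 = 11
So ω_16^27 = ω_16^11 = e^(-2πi·11/16)

ω_16^27 = ω_16^11 = -0.3827+0.9239i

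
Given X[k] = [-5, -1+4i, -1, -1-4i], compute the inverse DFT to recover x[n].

x[n] = (1/4) Σ(k=0 to 3) X[k] · e^(2πikn/4)

Computing each x[n]:
x[0] = -2
x[1] = -3
x[2] = -1
x[3] = 1

x = [-2, -3, -1, 1]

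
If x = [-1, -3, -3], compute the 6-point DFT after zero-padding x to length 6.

Original 3-point DFT: [-7, 2, 2]
Zero-padded 6-point DFT provides frequency interpolation.

DFT_6([x, 0, ...]) = [-7, -1.0000+5.1962i, 2, -1, 2, -1.0000-5.1962i]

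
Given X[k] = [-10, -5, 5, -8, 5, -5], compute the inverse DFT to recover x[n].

x[n] = (1/6) Σ(k=0 to 5) X[k] · e^(2πikn/6)

Computing each x[n]:
x[0] = -3
x[1] = -2
x[2] = -3
x[3] = 3
x[4] = -3
x[5] = -2

x = [-3, -2, -3, 3, -3, -2]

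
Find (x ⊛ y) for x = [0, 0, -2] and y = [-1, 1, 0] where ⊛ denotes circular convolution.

(x ⊛ y)[n] = Σ(m=0 to 2) x[m] · y[(n-m) mod 3]

Computing each output sample:
(x ⊛ y)[0] = -2
(x ⊛ y)[1] = 0
(x ⊛ y)[2] = 2

x ⊛ y = [-2, 0, 2]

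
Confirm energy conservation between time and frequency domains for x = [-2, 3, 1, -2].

Time domain:
Σ|x[n]|² = |-2|² + |3|² + |1|² + |-2|² = 18.0000

Frequency domain:
(1/4)Σ|X[k]|² = (1/4)(|0|² + |-3-5i|² + |-2|² + |-3+5i|²) = (1/4)·72.0000 = 18.0000

Both sides agree, confirming Parseval's theorem.

Σ|x[n]|² = (1/N)Σ|X[k]|² = 18.0000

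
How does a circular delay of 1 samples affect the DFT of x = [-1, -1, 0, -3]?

Time shift by 1: X_shifted[k] = ω_4^(1k) · X[k]
Shifted x = [-3, -1, -1, 0]

DFT(x[n-1]) = [-5, -2+1i, -3, -2-1i]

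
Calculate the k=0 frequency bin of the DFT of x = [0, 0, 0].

X[0] = Σ(n=0 to 2) x[n] · ω_3^0 = Σ x[n]
= (0) + (0) + (0)

X[0] = 0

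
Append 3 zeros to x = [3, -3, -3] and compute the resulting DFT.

Original 3-point DFT: [-3, 6, 6]
Zero-padded 6-point DFT provides frequency interpolation.

DFT_6([x, 0, ...]) = [-3, 3.0000+5.1962i, 6, 3, 6, 3.0000-5.1962i]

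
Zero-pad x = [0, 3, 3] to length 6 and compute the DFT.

Original 3-point DFT: [6, -3, -3]
Zero-padded 6-point DFT provides frequency interpolation.

DFT_6([x, 0, ...]) = [6, -5.1962i, -3, 0, -3, 5.1962i]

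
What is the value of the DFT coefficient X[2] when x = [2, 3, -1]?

X[2] = Σ(n=0 to 2) x[n] · ω_3^(2n) where ω_3 = e^(-2πi/3)
= (2)·ω_3^0 + (3)·ω_3^2 + (-1)·ω_3^4

X[2] = 1.0000+3.4641i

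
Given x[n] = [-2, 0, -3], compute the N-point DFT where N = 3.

X[k] = Σ(n=0 to 2) x[n] · ω_3^(nk)
where ω_3 = e^(-2πi/3)

Computing each X[k]:
X[0] = -5
X[1] = -0.5000-2.5981i
X[2] = -0.5000+2.5981i

X = [-5, -0.5000-2.5981i, -0.5000+2.5981i]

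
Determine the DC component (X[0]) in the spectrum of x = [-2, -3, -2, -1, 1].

X[0] = Σ(n=0 to 4) x[n] · ω_5^0 = Σ x[n]
= (-2) + (-3) + (-2) + (-1) + (1)

X[0] = -7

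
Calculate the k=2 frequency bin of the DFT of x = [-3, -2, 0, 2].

X[2] = Σ(n=0 to 3) x[n] · ω_4^(2n) where ω_4 = e^(-2πi/4)
= (-3)·ω_4^0 + (-2)·ω_4^2 + (0)·ω_4^4 + (2)·ω_4^6

X[2] = -3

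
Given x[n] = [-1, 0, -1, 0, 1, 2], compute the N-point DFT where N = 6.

X[k] = Σ(n=0 to 5) x[n] · ω_6^(nk)
where ω_6 = e^(-2πi/6)

Computing each X[k]:
X[0] = 1
X[1] = 3.4641i
X[2] = -2
X[3] = -3
X[4] = -2
X[5] = -3.4641i

X = [1, 3.4641i, -2, -3, -2, -3.4641i]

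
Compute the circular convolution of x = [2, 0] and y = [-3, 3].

(x ⊛ y)[n] = Σ(m=0 to 1) x[m] · y[(n-m) mod 2]

Computing each output sample:
(x ⊛ y)[0] = -6
(x ⊛ y)[1] = 6

x ⊛ y = [-6, 6]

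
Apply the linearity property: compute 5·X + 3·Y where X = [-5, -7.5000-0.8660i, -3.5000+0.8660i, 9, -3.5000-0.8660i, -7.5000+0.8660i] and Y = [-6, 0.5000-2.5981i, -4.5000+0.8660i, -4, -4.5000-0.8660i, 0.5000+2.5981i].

By linearity: DFT(5x + 3y) = 5·DFT(x) + 3·DFT(y)
= 5·[-5, -7.5000-0.8660i, -3.5000+0.8660i, 9, -3.5000-0.8660i, -7.5000+0.8660i] + 3·[-6, 0.5000-2.5981i, -4.5000+0.8660i, -4, -4.5000-0.8660i, 0.5000+2.5981i]

Computing element-wise:
Z[0] = 5·(-5) + 3·(-6) = -43
Z[1] = 5·(-7.5000-0.8660i) + 3·(0.5000-2.5981i) = -36.0000-12.1243i
Z[2] = 5·(-3.5000+0.8660i) + 3·(-4.5000+0.8660i) = -31.0000+6.9280i
Z[3] = 5·(9) + 3·(-4) = 33
Z[4] = 5·(-3.5000-0.8660i) + 3·(-4.5000-0.8660i) = -31.0000-6.9280i
Z[5] = 5·(-7.5000+0.8660i) + 3·(0.5000+2.5981i) = -36.0000+12.1243i

DFT(5x + 3y) = 5·X + 3·Y = [-43, -36.0000-12.1243i, -31.0000+6.9280i, 33, -31.0000-6.9280i, -36.0000+12.1243i]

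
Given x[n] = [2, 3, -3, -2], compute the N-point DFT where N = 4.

X[k] = Σ(n=0 to 3) x[n] · ω_4^(nk)
where ω_4 = e^(-2πi/4)

Computing each X[k]:
X[0] = 0
X[1] = 5-5i
X[2] = -2
X[3] = 5+5i

X = [0, 5-5i, -2, 5+5i]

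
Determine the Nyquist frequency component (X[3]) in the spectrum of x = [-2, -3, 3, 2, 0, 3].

X[3] = Σ(n=0 to 5) x[n] · ω_6^(3n) where ω_6 = e^(-2πi/6)
= (-2)·ω_6^0 + (-3)·ω_6^3 + (3)·ω_6^6 + (2)·ω_6^9 + (0)·ω_6^12 + (3)·ω_6^15

X[3] = -1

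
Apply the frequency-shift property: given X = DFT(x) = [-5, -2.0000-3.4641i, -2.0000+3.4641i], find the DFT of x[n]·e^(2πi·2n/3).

Modulation property: DFT(ω_3^(-2n)·x[n]) = X[(k-2) mod 3], so circularly shift X by 2 positions.

X[k-2] = [-2.0000-3.4641i, -2.0000+3.4641i, -5]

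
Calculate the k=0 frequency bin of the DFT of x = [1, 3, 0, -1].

X[0] = Σ(n=0 to 3) x[n] · ω_4^0 = Σ x[n]
= (1) + (3) + (0) + (-1)

X[0] = 3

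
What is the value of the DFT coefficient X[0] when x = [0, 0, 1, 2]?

X[0] = Σ(n=0 to 3) x[n] · ω_4^0 = Σ x[n]
= (0) + (0) + (1) + (2)

X[0] = 3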